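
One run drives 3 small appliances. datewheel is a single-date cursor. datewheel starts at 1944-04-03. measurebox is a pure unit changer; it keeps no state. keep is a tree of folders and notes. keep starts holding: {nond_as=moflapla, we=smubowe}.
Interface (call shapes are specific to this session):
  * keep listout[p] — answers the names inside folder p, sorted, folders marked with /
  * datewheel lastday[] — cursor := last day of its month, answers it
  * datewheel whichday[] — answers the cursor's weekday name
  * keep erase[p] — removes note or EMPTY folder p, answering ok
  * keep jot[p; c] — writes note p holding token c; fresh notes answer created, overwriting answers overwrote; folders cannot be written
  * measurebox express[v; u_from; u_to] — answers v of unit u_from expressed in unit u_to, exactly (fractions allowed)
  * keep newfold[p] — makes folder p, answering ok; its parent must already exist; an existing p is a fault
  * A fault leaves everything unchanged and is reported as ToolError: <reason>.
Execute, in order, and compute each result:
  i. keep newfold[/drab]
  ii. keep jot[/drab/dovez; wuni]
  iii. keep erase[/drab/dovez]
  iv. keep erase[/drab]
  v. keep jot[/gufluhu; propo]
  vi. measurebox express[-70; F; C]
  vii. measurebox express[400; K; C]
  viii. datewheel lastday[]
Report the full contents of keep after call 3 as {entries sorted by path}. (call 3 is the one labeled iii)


-> keep newfold(p=/drab)
<- ok
-> keep jot(p=/drab/dovez, c=wuni)
<- created
-> keep erase(p=/drab/dovez)
<- ok
-> keep erase(p=/drab)
<- ok
-> keep jot(p=/gufluhu, c=propo)
<- created
-> measurebox express(v=-70, u_from=F, u_to=C)
<- -170/3
-> measurebox express(v=400, u_from=K, u_to=C)
<- 2537/20
-> datewheel lastday()
<- 1944-04-30

Answer: {drab/, nond_as=moflapla, we=smubowe}


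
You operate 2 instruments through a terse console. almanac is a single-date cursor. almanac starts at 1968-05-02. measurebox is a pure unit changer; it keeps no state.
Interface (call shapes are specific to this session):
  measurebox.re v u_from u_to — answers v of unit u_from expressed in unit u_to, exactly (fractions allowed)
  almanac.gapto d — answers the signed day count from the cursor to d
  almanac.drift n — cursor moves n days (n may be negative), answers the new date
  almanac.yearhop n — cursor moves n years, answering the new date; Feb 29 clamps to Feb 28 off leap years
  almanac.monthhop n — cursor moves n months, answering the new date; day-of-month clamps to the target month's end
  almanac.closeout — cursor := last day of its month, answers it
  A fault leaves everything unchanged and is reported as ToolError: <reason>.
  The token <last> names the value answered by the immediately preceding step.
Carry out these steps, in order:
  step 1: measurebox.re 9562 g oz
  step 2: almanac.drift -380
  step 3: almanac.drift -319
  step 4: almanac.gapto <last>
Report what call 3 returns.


Answer: 1966-06-03

Derivation:
·→ measurebox.re(v: 9562, u_from: g, u_to: oz)
·← 2185600000/6479891
·→ almanac.drift(n: -380)
·← 1967-04-18
·→ almanac.drift(n: -319)
·← 1966-06-03
·→ almanac.gapto(d: <last>)
·← 0


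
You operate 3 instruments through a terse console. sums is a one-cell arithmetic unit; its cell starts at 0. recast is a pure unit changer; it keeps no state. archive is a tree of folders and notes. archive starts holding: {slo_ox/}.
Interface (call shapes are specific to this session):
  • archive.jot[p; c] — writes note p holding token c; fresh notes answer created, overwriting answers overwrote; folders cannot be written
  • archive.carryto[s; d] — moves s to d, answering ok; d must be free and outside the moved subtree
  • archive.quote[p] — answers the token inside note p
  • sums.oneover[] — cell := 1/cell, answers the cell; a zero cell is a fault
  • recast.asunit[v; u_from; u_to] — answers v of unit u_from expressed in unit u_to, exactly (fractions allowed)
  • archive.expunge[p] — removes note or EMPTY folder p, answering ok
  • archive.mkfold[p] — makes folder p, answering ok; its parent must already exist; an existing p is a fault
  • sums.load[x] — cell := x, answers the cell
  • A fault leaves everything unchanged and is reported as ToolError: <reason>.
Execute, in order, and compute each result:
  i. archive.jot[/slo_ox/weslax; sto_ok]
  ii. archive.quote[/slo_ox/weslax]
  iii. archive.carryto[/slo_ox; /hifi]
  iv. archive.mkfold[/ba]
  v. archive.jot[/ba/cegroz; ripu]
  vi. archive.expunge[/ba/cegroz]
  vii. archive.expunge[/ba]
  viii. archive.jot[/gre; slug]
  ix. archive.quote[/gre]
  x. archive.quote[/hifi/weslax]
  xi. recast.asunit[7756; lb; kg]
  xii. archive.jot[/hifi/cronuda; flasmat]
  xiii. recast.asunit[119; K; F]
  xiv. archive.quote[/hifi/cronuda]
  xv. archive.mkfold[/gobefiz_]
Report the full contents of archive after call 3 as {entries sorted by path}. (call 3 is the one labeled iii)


Answer: {hifi/, hifi/weslax=sto_ok}

Derivation:
Now I run archive.jot passing p=/slo_ox/weslax, c=sto_ok, which returns created.
Then archive.quote passing p=/slo_ox/weslax, which returns sto_ok.
Calling archive.carryto passing s=/slo_ox, d=/hifi, → ok.
Then archive.mkfold passing p=/ba, yielding ok.
I invoke archive.jot passing p=/ba/cegroz, c=ripu, yielding created.
I use archive.expunge passing p=/ba/cegroz, and get ok.
Now I run archive.expunge passing p=/ba, and observe ok.
Calling archive.jot passing p=/gre, c=slug, which returns created.
I try archive.quote passing p=/gre, and observe slug.
I use archive.quote passing p=/hifi/weslax, and observe sto_ok.
I try recast.asunit passing v=7756, u_from=lb, u_to=kg, — result: 87951560543/25000000.
I use archive.jot passing p=/hifi/cronuda, c=flasmat, and observe created.
Next I call recast.asunit passing v=119, u_from=K, u_to=F, — result: -24547/100.
I try archive.quote passing p=/hifi/cronuda, which returns flasmat.
I try archive.mkfold passing p=/gobefiz_, which returns ok.


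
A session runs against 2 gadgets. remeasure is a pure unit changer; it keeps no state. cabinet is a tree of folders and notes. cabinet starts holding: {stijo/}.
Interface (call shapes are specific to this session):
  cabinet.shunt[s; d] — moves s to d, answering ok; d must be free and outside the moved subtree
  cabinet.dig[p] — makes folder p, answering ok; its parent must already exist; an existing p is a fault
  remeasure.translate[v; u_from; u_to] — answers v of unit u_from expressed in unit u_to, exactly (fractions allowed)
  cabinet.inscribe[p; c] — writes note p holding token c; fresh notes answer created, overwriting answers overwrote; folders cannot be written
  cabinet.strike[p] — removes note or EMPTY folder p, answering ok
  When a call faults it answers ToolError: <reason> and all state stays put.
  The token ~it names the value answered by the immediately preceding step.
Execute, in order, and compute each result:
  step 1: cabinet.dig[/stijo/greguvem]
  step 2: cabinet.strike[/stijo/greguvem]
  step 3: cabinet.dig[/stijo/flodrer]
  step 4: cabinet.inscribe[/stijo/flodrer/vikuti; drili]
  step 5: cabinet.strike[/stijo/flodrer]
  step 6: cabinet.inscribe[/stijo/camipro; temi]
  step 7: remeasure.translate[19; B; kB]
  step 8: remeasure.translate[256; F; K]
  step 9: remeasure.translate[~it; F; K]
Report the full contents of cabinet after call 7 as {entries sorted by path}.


Answer: {stijo/, stijo/camipro=temi, stijo/flodrer/, stijo/flodrer/vikuti=drili}

Derivation:
I run dig with /stijo/greguvem: ok.
Then strike with /stijo/greguvem: ok.
I invoke dig with /stijo/flodrer, giving ok.
I run inscribe with /stijo/flodrer/vikuti, drili: created.
Next I call strike with /stijo/flodrer, yielding ToolError: not empty.
I run inscribe with /stijo/camipro, temi, and see created.
I invoke translate with 19, B, kB: 19/1000.
I use translate with 256, F, K, and get 71567/180.
I try translate with ~it, F, K, giving 385769/810.


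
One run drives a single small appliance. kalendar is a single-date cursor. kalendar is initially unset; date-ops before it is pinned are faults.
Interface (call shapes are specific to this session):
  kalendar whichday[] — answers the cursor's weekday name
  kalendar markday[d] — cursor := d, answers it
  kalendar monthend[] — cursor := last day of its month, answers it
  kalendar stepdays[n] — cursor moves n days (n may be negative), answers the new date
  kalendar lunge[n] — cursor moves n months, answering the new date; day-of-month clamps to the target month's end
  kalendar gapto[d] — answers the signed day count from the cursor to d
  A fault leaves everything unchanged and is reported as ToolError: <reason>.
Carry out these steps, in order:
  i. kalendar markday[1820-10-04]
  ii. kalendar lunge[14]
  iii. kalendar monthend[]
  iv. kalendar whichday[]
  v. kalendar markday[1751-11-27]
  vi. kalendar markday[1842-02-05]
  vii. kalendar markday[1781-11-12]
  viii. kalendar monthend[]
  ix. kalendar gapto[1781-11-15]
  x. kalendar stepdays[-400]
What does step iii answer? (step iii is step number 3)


Answer: 1821-12-31

Derivation:
Act: kalendar markday[d=1820-10-04]
Obs: 1820-10-04
Act: kalendar lunge[n=14]
Obs: 1821-12-04
Act: kalendar monthend[]
Obs: 1821-12-31
Act: kalendar whichday[]
Obs: Monday
Act: kalendar markday[d=1751-11-27]
Obs: 1751-11-27
Act: kalendar markday[d=1842-02-05]
Obs: 1842-02-05
Act: kalendar markday[d=1781-11-12]
Obs: 1781-11-12
Act: kalendar monthend[]
Obs: 1781-11-30
Act: kalendar gapto[d=1781-11-15]
Obs: -15
Act: kalendar stepdays[n=-400]
Obs: 1780-10-26


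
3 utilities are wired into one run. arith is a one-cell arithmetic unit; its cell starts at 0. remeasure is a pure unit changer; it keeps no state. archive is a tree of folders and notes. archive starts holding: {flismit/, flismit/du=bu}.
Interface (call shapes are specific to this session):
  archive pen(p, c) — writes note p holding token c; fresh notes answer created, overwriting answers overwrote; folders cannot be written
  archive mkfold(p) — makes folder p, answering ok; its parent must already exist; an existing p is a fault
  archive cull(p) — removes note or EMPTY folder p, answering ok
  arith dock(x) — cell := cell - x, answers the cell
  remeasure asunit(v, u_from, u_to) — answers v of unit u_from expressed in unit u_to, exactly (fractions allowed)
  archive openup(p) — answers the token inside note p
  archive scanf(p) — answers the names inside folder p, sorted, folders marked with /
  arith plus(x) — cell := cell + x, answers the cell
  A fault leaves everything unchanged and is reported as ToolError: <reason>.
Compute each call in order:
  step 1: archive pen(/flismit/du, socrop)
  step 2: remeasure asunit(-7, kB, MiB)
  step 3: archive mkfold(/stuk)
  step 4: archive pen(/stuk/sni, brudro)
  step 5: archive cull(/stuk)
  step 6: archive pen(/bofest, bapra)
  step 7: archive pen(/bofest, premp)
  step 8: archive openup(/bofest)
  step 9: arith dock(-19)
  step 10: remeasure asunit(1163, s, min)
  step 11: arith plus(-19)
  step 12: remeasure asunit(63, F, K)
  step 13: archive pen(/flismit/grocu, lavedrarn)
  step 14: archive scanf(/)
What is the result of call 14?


==> archive pen(p='/flismit/du', c='socrop')
<== overwrote
==> remeasure asunit(v='-7', u_from='kB', u_to='MiB')
<== -875/131072
==> archive mkfold(p='/stuk')
<== ok
==> archive pen(p='/stuk/sni', c='brudro')
<== created
==> archive cull(p='/stuk')
<== ToolError: not empty
==> archive pen(p='/bofest', c='bapra')
<== created
==> archive pen(p='/bofest', c='premp')
<== overwrote
==> archive openup(p='/bofest')
<== premp
==> arith dock(x='-19')
<== 19
==> remeasure asunit(v='1163', u_from='s', u_to='min')
<== 1163/60
==> arith plus(x='-19')
<== 0
==> remeasure asunit(v='63', u_from='F', u_to='K')
<== 52267/180
==> archive pen(p='/flismit/grocu', c='lavedrarn')
<== created
==> archive scanf(p='/')
<== [bofest, flismit/, stuk/]

Answer: [bofest, flismit/, stuk/]


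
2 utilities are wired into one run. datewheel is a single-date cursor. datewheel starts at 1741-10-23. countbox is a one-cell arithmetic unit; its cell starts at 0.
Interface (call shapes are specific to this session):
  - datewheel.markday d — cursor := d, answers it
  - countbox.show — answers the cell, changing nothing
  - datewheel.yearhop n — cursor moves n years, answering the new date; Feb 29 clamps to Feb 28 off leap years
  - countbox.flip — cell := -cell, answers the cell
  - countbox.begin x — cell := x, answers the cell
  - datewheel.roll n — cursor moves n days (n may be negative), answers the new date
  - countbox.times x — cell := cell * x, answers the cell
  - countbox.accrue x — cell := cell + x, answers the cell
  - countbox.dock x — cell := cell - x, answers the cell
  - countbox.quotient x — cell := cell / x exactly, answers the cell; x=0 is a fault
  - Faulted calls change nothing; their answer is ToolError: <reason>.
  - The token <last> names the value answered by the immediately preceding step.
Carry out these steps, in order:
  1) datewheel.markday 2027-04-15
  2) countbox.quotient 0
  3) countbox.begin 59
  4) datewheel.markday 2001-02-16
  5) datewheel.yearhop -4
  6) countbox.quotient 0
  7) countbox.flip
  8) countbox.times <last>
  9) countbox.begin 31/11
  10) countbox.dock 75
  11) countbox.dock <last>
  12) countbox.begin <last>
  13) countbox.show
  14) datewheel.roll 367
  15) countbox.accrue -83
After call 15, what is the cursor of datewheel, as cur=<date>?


==> markday(d=2027-04-15)
<== 2027-04-15
==> quotient(x=0)
<== ToolError: division by zero
==> begin(x=59)
<== 59
==> markday(d=2001-02-16)
<== 2001-02-16
==> yearhop(n=-4)
<== 1997-02-16
==> quotient(x=0)
<== ToolError: division by zero
==> flip()
<== -59
==> times(x=<last>)
<== 3481
==> begin(x=31/11)
<== 31/11
==> dock(x=75)
<== -794/11
==> dock(x=<last>)
<== 0
==> begin(x=<last>)
<== 0
==> show()
<== 0
==> roll(n=367)
<== 1998-02-18
==> accrue(x=-83)
<== -83

Answer: cur=1998-02-18


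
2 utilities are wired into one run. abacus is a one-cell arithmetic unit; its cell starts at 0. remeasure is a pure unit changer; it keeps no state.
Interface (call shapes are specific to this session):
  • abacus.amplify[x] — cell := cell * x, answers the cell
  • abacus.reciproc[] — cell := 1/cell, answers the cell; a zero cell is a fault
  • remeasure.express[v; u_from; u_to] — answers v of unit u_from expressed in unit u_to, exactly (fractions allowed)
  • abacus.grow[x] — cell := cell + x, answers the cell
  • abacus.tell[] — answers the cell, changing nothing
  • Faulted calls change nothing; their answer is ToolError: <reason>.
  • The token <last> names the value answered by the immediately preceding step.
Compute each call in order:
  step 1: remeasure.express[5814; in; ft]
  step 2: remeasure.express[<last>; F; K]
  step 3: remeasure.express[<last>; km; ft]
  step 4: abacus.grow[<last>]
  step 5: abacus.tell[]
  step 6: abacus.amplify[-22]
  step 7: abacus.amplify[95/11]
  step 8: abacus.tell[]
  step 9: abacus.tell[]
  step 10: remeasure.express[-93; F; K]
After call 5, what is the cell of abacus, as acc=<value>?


I call remeasure.express on v: 5814, u_from: in, u_to: ft, and observe 969/2.
Next I call remeasure.express on v: <last>, u_from: F, u_to: K, → 94417/180.
Next I call remeasure.express on v: <last>, u_from: km, u_to: ft, and see 5901062500/3429.
Then abacus.grow on x: <last>, which returns 5901062500/3429.
I call abacus.tell(), → 5901062500/3429.
I invoke abacus.amplify on x: -22, → -129823375000/3429.
Now I run abacus.amplify on x: 95/11, yielding -1121201875000/3429.
I call abacus.tell(): -1121201875000/3429.
I try abacus.tell, → -1121201875000/3429.
Using remeasure.express on v: -93, u_from: F, u_to: K, — result: 36667/180.

Answer: acc=5901062500/3429


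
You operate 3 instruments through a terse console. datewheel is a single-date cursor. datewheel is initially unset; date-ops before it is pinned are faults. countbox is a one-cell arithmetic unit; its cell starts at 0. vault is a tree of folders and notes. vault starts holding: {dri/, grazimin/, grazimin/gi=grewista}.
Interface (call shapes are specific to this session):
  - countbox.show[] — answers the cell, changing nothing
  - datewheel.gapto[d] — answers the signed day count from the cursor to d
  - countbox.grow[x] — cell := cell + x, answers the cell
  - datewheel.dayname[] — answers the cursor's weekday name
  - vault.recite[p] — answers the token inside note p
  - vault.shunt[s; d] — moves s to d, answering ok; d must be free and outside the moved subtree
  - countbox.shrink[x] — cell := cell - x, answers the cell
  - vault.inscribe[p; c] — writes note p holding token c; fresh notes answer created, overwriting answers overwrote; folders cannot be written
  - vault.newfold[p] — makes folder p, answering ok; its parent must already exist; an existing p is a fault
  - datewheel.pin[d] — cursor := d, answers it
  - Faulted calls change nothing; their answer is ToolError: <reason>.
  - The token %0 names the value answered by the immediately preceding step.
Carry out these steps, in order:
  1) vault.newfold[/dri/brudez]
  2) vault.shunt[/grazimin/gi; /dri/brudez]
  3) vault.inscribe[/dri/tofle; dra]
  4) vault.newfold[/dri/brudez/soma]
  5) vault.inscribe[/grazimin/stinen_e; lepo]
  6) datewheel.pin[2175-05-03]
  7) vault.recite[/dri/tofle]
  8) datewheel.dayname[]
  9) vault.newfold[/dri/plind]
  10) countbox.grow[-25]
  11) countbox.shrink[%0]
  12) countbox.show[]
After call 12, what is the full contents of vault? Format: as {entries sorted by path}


>>> vault.newfold p→/dri/brudez
:: ok
>>> vault.shunt s→/grazimin/gi d→/dri/brudez
:: ToolError: exists
>>> vault.inscribe p→/dri/tofle c→dra
:: created
>>> vault.newfold p→/dri/brudez/soma
:: ok
>>> vault.inscribe p→/grazimin/stinen_e c→lepo
:: created
>>> datewheel.pin d→2175-05-03
:: 2175-05-03
>>> vault.recite p→/dri/tofle
:: dra
>>> datewheel.dayname
:: Wednesday
>>> vault.newfold p→/dri/plind
:: ok
>>> countbox.grow x→-25
:: -25
>>> countbox.shrink x→%0
:: 0
>>> countbox.show
:: 0

Answer: {dri/, dri/brudez/, dri/brudez/soma/, dri/plind/, dri/tofle=dra, grazimin/, grazimin/gi=grewista, grazimin/stinen_e=lepo}


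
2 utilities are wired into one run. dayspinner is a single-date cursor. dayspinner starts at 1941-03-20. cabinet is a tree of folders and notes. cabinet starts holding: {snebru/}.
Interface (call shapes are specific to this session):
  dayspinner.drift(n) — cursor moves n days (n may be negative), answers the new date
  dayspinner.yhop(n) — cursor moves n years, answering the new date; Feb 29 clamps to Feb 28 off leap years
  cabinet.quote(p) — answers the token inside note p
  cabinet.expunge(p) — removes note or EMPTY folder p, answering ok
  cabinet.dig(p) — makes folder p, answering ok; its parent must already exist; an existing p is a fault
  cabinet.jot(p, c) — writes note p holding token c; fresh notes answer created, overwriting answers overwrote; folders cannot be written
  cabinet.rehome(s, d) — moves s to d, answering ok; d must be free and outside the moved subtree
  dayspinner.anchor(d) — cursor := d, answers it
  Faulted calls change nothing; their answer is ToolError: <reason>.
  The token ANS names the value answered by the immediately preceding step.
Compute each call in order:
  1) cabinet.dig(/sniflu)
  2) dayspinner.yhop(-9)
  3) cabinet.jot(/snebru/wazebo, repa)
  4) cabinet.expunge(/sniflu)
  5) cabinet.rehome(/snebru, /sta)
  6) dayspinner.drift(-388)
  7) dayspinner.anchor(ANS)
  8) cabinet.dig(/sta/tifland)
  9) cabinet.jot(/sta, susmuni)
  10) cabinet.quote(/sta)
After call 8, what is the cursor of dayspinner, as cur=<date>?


Answer: cur=1931-02-26

Derivation:
·→ cabinet.dig(p→/sniflu)
·← ok
·→ dayspinner.yhop(n→-9)
·← 1932-03-20
·→ cabinet.jot(p→/snebru/wazebo, c→repa)
·← created
·→ cabinet.expunge(p→/sniflu)
·← ok
·→ cabinet.rehome(s→/snebru, d→/sta)
·← ok
·→ dayspinner.drift(n→-388)
·← 1931-02-26
·→ dayspinner.anchor(d→ANS)
·← 1931-02-26
·→ cabinet.dig(p→/sta/tifland)
·← ok
·→ cabinet.jot(p→/sta, c→susmuni)
·← ToolError: is a directory
·→ cabinet.quote(p→/sta)
·← ToolError: is a directory


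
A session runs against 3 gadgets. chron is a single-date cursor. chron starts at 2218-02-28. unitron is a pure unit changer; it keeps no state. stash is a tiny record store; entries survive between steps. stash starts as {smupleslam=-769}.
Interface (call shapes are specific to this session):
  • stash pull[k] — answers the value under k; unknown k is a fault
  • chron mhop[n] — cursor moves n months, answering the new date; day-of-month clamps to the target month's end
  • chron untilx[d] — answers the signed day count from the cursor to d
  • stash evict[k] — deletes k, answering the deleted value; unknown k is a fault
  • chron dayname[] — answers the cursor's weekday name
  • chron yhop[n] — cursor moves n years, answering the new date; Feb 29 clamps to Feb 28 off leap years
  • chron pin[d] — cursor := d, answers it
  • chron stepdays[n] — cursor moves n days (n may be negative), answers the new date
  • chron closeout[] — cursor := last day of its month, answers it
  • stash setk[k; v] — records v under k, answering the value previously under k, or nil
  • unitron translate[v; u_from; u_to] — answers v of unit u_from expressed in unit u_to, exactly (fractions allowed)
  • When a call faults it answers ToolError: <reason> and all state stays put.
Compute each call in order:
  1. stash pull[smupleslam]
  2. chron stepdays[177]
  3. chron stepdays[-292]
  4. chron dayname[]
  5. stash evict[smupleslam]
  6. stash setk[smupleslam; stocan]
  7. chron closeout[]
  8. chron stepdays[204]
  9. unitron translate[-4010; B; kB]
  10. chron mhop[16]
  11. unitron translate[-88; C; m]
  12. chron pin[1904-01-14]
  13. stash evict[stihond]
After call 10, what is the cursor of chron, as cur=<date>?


Act: stash pull[k→smupleslam]
Obs: -769
Act: chron stepdays[n→177]
Obs: 2218-08-24
Act: chron stepdays[n→-292]
Obs: 2217-11-05
Act: chron dayname[]
Obs: Wednesday
Act: stash evict[k→smupleslam]
Obs: -769
Act: stash setk[k→smupleslam; v→stocan]
Obs: nil
Act: chron closeout[]
Obs: 2217-11-30
Act: chron stepdays[n→204]
Obs: 2218-06-22
Act: unitron translate[v→-4010; u_from→B; u_to→kB]
Obs: -401/100
Act: chron mhop[n→16]
Obs: 2219-10-22
Act: unitron translate[v→-88; u_from→C; u_to→m]
Obs: ToolError: incompatible units
Act: chron pin[d→1904-01-14]
Obs: 1904-01-14
Act: stash evict[k→stihond]
Obs: ToolError: no such key stihond

Answer: cur=2219-10-22


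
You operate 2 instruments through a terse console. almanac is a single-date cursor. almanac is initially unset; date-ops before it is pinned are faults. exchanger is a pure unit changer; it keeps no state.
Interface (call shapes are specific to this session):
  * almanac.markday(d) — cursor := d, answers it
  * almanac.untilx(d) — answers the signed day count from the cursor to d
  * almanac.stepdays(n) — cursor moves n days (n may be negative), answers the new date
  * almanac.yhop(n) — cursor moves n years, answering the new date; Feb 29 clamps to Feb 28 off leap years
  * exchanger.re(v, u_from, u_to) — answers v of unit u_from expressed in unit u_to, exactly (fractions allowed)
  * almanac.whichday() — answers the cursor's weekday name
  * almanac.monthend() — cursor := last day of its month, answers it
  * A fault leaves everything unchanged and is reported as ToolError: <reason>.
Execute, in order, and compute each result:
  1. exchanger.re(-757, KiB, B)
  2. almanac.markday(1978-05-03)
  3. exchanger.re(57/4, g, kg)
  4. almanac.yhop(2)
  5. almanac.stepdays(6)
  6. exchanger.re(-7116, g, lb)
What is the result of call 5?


[in] exchanger.re v: -757 u_from: KiB u_to: B
= -775168
[in] almanac.markday d: 1978-05-03
= 1978-05-03
[in] exchanger.re v: 57/4 u_from: g u_to: kg
= 57/4000
[in] almanac.yhop n: 2
= 1980-05-03
[in] almanac.stepdays n: 6
= 1980-05-09
[in] exchanger.re v: -7116 u_from: g u_to: lb
= -711600000/45359237

Answer: 1980-05-09


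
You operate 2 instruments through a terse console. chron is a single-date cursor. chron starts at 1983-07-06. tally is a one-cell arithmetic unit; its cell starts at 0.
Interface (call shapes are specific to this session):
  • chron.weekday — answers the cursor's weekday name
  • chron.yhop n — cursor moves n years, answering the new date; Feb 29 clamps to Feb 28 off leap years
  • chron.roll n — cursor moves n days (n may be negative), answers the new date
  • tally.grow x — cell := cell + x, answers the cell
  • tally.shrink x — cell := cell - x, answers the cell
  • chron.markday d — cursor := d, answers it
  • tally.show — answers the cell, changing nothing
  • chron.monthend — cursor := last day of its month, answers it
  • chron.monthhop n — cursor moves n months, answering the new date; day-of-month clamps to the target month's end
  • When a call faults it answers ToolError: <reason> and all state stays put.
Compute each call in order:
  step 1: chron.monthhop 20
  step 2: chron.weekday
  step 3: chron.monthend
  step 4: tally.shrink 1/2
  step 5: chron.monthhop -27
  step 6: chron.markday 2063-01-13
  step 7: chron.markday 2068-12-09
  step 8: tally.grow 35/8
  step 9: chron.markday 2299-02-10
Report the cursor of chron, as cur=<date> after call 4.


Answer: cur=1985-03-31

Derivation:
Now I run chron.monthhop(n: 20), and get 1985-03-06.
I try chron.weekday, and observe Wednesday.
Invoking chron.monthend(), and see 1985-03-31.
Now I run tally.shrink(x: 1/2): -1/2.
Then chron.monthhop(n: -27), → 1982-12-31.
I call chron.markday(d: 2063-01-13), — result: 2063-01-13.
Invoking chron.markday(d: 2068-12-09), and observe 2068-12-09.
Now I run tally.grow(x: 35/8): 31/8.
I run chron.markday(d: 2299-02-10), and observe 2299-02-10.


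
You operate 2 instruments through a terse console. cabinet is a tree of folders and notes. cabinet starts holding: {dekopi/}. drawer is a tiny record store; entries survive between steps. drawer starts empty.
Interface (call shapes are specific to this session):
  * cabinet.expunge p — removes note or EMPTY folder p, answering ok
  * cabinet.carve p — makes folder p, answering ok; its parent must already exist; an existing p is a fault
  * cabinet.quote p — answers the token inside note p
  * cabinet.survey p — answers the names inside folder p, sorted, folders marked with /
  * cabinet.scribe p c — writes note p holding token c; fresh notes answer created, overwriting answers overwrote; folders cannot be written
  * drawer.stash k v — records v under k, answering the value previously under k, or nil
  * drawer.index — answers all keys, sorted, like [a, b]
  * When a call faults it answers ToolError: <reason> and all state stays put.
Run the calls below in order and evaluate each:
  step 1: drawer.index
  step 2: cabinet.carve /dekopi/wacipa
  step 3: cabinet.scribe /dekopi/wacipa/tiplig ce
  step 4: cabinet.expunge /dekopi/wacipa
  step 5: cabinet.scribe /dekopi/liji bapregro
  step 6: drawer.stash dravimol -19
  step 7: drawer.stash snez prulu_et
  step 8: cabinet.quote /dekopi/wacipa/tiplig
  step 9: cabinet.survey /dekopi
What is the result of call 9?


Do: drawer.index[]
See: []
Do: cabinet.carve[p=/dekopi/wacipa]
See: ok
Do: cabinet.scribe[p=/dekopi/wacipa/tiplig; c=ce]
See: created
Do: cabinet.expunge[p=/dekopi/wacipa]
See: ToolError: not empty
Do: cabinet.scribe[p=/dekopi/liji; c=bapregro]
See: created
Do: drawer.stash[k=dravimol; v=-19]
See: nil
Do: drawer.stash[k=snez; v=prulu_et]
See: nil
Do: cabinet.quote[p=/dekopi/wacipa/tiplig]
See: ce
Do: cabinet.survey[p=/dekopi]
See: [liji, wacipa/]

Answer: [liji, wacipa/]


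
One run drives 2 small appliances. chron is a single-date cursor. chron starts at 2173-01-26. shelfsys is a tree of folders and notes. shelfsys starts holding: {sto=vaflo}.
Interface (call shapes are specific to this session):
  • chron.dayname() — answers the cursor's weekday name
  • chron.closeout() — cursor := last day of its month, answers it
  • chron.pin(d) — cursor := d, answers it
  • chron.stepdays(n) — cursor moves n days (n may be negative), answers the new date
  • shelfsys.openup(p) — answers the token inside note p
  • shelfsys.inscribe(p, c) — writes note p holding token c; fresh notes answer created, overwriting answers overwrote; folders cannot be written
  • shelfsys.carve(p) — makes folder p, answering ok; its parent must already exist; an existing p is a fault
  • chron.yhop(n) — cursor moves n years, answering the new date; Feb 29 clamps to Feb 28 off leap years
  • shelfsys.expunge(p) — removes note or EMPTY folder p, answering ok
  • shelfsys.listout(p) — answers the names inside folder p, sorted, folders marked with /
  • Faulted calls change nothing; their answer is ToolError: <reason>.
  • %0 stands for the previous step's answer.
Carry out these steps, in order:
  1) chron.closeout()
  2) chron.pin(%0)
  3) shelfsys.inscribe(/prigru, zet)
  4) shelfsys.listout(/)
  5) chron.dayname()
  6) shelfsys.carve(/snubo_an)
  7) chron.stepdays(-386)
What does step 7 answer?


Answer: 2172-01-11

Derivation:
% chron.closeout
= 2173-01-31
% chron.pin d: %0
= 2173-01-31
% shelfsys.inscribe p: /prigru c: zet
= created
% shelfsys.listout p: /
= [prigru, sto]
% chron.dayname
= Sunday
% shelfsys.carve p: /snubo_an
= ok
% chron.stepdays n: -386
= 2172-01-11


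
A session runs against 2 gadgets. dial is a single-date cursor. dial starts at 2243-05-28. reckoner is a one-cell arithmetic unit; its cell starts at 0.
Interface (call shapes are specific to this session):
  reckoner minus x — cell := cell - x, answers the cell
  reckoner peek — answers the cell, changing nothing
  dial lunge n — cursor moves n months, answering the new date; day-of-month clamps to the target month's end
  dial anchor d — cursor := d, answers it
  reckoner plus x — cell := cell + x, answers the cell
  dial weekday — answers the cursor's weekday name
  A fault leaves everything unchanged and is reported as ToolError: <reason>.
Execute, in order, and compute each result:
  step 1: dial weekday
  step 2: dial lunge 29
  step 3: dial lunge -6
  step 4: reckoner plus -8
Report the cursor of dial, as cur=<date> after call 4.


Then dial weekday(), and get Sunday.
Next I call dial lunge on n→29, — result: 2245-10-28.
I invoke dial lunge on n→-6: 2245-04-28.
Using reckoner plus on x→-8, and see -8.

Answer: cur=2245-04-28


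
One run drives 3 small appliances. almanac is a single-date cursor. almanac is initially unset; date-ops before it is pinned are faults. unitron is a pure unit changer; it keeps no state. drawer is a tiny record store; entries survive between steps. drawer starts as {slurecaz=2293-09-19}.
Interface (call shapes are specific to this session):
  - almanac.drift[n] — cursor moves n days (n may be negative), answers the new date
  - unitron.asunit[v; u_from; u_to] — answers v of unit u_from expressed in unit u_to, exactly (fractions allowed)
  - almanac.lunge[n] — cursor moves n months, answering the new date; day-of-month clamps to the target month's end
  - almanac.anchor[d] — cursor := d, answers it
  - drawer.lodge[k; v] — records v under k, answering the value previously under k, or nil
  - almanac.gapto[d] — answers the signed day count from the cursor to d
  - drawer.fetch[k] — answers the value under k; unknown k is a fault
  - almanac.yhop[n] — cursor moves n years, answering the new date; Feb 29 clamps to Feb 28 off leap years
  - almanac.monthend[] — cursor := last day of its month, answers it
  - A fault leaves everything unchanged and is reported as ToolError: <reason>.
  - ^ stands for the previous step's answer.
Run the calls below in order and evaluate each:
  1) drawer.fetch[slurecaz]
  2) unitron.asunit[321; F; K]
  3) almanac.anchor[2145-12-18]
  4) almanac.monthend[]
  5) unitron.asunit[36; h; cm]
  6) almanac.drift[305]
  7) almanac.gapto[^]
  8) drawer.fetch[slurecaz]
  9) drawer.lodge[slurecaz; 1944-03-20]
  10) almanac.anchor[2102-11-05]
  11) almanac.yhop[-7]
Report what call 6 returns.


Answer: 2146-11-01

Derivation:
% drawer.fetch k=slurecaz
  2293-09-19
% unitron.asunit v=321 u_from=F u_to=K
  78067/180
% almanac.anchor d=2145-12-18
  2145-12-18
% almanac.monthend
  2145-12-31
% unitron.asunit v=36 u_from=h u_to=cm
  ToolError: incompatible units
% almanac.drift n=305
  2146-11-01
% almanac.gapto d=^
  0
% drawer.fetch k=slurecaz
  2293-09-19
% drawer.lodge k=slurecaz v=1944-03-20
  2293-09-19
% almanac.anchor d=2102-11-05
  2102-11-05
% almanac.yhop n=-7
  2095-11-05


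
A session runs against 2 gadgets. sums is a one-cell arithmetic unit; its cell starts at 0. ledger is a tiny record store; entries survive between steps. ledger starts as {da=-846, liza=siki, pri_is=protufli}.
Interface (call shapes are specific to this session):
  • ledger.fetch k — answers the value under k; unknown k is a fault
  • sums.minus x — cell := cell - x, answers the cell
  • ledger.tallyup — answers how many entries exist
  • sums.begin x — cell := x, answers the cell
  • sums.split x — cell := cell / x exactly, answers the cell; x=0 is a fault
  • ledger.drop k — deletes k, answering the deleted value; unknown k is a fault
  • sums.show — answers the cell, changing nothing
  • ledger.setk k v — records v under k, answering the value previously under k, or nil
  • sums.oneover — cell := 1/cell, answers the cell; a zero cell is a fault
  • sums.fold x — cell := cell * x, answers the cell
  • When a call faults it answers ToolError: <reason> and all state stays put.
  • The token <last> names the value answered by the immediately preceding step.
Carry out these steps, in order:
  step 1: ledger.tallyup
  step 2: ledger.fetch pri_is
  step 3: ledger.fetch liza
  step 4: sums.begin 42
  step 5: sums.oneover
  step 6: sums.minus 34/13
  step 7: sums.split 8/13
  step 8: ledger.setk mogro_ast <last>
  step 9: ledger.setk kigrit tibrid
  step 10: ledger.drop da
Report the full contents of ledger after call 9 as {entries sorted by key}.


# ledger.tallyup() == 3
# ledger.fetch(k→pri_is) == protufli
# ledger.fetch(k→liza) == siki
# sums.begin(x→42) == 42
# sums.oneover() == 1/42
# sums.minus(x→34/13) == -1415/546
# sums.split(x→8/13) == -1415/336
# ledger.setk(k→mogro_ast, v→<last>) == nil
# ledger.setk(k→kigrit, v→tibrid) == nil
# ledger.drop(k→da) == -846

Answer: {da=-846, kigrit=tibrid, liza=siki, mogro_ast=-1415/336, pri_is=protufli}


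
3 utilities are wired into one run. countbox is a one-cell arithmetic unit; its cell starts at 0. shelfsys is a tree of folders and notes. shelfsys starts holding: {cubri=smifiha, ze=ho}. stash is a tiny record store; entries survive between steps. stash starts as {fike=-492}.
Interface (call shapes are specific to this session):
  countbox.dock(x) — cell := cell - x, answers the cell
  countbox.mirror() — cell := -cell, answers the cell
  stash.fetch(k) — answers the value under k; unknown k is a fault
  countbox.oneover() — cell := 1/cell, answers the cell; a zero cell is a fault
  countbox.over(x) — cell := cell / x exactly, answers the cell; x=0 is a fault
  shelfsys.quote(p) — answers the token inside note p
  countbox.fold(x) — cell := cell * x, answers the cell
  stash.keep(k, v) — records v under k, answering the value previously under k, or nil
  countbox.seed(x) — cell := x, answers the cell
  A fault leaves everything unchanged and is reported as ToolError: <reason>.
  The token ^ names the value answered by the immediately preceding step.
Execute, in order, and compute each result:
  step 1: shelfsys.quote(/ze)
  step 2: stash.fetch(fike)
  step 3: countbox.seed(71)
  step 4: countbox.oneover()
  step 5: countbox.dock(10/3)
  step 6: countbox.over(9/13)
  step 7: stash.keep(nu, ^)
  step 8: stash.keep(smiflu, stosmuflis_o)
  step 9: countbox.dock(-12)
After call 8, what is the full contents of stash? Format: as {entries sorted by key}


Answer: {fike=-492, nu=-9191/1917, smiflu=stosmuflis_o}

Derivation:
> quote p: /ze
[out] ho
> fetch k: fike
[out] -492
> seed x: 71
[out] 71
> oneover
[out] 1/71
> dock x: 10/3
[out] -707/213
> over x: 9/13
[out] -9191/1917
> keep k: nu v: ^
[out] nil
> keep k: smiflu v: stosmuflis_o
[out] nil
> dock x: -12
[out] 13813/1917


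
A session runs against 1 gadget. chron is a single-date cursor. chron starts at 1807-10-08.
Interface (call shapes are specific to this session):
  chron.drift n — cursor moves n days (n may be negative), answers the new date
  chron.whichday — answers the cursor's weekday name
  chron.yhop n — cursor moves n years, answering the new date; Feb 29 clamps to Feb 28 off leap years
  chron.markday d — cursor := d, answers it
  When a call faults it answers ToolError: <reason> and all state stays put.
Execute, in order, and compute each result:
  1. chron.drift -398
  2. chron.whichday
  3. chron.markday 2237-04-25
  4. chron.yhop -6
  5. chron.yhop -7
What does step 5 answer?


Answer: 2224-04-25

Derivation:
·→ drift(n='-398')
·← 1806-09-05
·→ whichday()
·← Friday
·→ markday(d='2237-04-25')
·← 2237-04-25
·→ yhop(n='-6')
·← 2231-04-25
·→ yhop(n='-7')
·← 2224-04-25


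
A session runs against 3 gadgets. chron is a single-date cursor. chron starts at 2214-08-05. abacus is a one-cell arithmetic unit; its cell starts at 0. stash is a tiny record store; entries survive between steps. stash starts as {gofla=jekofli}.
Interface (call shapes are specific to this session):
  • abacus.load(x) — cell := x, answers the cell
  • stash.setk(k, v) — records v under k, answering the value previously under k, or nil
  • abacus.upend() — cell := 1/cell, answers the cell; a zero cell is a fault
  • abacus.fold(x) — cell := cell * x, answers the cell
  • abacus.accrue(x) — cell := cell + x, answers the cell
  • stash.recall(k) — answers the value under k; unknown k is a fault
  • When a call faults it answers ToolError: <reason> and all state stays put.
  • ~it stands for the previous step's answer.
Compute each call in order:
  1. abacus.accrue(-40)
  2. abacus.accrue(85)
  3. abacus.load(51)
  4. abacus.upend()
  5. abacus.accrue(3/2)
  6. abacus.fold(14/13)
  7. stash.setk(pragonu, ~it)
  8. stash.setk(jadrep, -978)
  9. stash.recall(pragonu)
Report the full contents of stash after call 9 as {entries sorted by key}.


Act: accrue[x→-40]
Obs: -40
Act: accrue[x→85]
Obs: 45
Act: load[x→51]
Obs: 51
Act: upend[]
Obs: 1/51
Act: accrue[x→3/2]
Obs: 155/102
Act: fold[x→14/13]
Obs: 1085/663
Act: setk[k→pragonu; v→~it]
Obs: nil
Act: setk[k→jadrep; v→-978]
Obs: nil
Act: recall[k→pragonu]
Obs: 1085/663

Answer: {gofla=jekofli, jadrep=-978, pragonu=1085/663}


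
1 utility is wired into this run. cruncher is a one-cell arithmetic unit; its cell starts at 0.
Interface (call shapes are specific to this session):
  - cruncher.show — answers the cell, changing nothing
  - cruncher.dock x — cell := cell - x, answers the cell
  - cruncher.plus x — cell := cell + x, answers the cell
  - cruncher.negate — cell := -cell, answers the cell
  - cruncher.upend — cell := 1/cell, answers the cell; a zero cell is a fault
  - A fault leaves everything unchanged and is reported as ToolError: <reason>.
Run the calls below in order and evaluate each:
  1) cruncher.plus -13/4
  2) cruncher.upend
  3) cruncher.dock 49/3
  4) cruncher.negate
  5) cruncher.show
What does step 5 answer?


Answer: 649/39

Derivation:
// 1. cruncher.plus(x=-13/4) -> -13/4
// 2. cruncher.upend() -> -4/13
// 3. cruncher.dock(x=49/3) -> -649/39
// 4. cruncher.negate() -> 649/39
// 5. cruncher.show() -> 649/39


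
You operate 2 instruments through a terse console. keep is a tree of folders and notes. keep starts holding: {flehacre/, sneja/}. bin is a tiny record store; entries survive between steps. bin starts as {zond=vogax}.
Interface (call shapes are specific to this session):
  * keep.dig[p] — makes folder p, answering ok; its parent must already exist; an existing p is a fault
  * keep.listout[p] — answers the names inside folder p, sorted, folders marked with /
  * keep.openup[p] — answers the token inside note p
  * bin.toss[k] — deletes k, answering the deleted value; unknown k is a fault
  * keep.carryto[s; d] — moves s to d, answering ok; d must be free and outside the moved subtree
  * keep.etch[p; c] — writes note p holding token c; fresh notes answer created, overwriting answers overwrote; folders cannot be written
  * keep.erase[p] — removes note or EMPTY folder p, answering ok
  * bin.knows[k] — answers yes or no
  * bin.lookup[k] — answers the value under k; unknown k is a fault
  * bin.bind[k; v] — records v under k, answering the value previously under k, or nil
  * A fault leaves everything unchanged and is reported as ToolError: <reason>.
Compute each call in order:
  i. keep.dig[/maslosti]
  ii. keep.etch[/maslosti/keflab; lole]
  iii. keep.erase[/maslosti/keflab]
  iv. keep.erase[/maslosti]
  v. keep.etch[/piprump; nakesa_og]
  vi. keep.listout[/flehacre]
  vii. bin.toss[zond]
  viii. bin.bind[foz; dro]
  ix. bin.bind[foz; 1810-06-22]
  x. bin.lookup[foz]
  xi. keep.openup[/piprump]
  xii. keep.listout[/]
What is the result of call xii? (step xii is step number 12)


Answer: [flehacre/, piprump, sneja/]

Derivation:
% keep.dig /maslosti
:: ok
% keep.etch /maslosti/keflab lole
:: created
% keep.erase /maslosti/keflab
:: ok
% keep.erase /maslosti
:: ok
% keep.etch /piprump nakesa_og
:: created
% keep.listout /flehacre
:: []
% bin.toss zond
:: vogax
% bin.bind foz dro
:: nil
% bin.bind foz 1810-06-22
:: dro
% bin.lookup foz
:: 1810-06-22
% keep.openup /piprump
:: nakesa_og
% keep.listout /
:: [flehacre/, piprump, sneja/]
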